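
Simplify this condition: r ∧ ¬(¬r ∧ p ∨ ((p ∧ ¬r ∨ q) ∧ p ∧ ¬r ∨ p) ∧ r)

r ∧ ¬p

r ∧ ¬(¬r ∧ p ∨ ((p ∧ ¬r ∨ q) ∧ p ∧ ¬r ∨ p) ∧ r)
= r ∧ ¬(¬r ∧ p ∨ (p ∧ ¬r ∨ p) ∧ r)   [absorption]
= r ∧ ¬(¬r ∧ p ∨ p ∧ r)   [absorption]
= r ∧ ¬p   [distribution]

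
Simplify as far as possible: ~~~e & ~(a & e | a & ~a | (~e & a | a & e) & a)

~e & ~a

~~~e & ~(a & e | a & ~a | (~e & a | a & e) & a)
= ~~~e & ~(a & e | a & ~a | a & a)
= ~~~e & ~(a & e | a)
= ~~~e & ~a
= ~e & ~a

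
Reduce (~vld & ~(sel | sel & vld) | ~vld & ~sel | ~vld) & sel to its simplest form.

~vld & sel

(~vld & ~(sel | sel & vld) | ~vld & ~sel | ~vld) & sel
= (~vld & ~sel | ~vld & ~sel | ~vld) & sel   (absorption)
= (~vld & ~sel | ~vld) & sel   (idempotence)
= ~vld & sel   (absorption)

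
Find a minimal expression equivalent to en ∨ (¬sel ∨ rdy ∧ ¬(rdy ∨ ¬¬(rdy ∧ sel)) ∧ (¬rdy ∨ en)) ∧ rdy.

en ∨ (¬sel ∨ rdy ∧ ¬(rdy ∨ ¬¬(rdy ∧ sel)) ∧ (¬rdy ∨ en)) ∧ rdy
= en ∨ (¬sel ∨ rdy ∧ ¬(rdy ∨ rdy ∧ sel) ∧ (¬rdy ∨ en)) ∧ rdy   (double negation)
= en ∨ (¬sel ∨ rdy ∧ ¬rdy ∧ (¬rdy ∨ en)) ∧ rdy   (absorption)
= en ∨ (¬sel ∨ rdy ∧ ¬rdy) ∧ rdy   (absorption)
= en ∨ ¬sel ∧ rdy   (complement / identity)

en ∨ ¬sel ∧ rdy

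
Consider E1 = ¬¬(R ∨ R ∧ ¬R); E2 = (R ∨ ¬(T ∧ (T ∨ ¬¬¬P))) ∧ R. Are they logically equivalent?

Yes

E1: ¬¬(R ∨ R ∧ ¬R)
    = R ∨ R ∧ ¬R   [double negation]
    = R   [complement / identity]
E2: (R ∨ ¬(T ∧ (T ∨ ¬¬¬P))) ∧ R
    = (R ∨ ¬(T ∧ (T ∨ ¬P))) ∧ R   [double negation]
    = (R ∨ ¬T) ∧ R   [absorption]
    = R   [absorption]
Both reduce to R, so they are equivalent.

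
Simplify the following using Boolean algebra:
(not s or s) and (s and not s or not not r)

(not s or s) and (s and not s or not not r)
= s and not s or not not r   — complement / identity
= s and not s or r   — double negation
= r   — complement / identity

r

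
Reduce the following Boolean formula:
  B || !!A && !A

B

B || !!A && !A
= B || A && !A
= B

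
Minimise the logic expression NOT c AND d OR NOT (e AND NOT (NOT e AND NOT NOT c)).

NOT c AND d OR NOT (e AND NOT (NOT e AND NOT NOT c))
= NOT c AND d OR NOT (e AND (e OR NOT c))   — De Morgan
= NOT c AND d OR NOT e   — absorption

NOT c AND d OR NOT e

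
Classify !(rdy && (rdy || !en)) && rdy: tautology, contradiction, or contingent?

!(rdy && (rdy || !en)) && rdy
= !rdy && rdy   — absorption
= false   — complement

contradiction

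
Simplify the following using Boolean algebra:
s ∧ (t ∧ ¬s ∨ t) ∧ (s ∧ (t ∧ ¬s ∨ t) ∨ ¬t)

s ∧ t

s ∧ (t ∧ ¬s ∨ t) ∧ (s ∧ (t ∧ ¬s ∨ t) ∨ ¬t)
= s ∧ (t ∧ ¬s ∨ t)   — absorption
= s ∧ t   — absorption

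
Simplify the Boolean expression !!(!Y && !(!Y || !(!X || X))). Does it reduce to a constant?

!!(!Y && !(!Y || !(!X || X)))
= !!(!Y && Y && (!X || X))   [De Morgan]
= !Y && Y && (!X || X)   [double negation]
= !Y && Y   [complement / identity]
= false   [complement]

false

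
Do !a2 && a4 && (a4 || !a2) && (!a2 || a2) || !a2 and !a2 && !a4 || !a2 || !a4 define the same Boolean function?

E1: !a2 && a4 && (a4 || !a2) && (!a2 || a2) || !a2
    = !a2 && a4 && (!a2 || a2) || !a2   [absorption]
    = !a2 && a4 || !a2   [complement / identity]
    = !a2   [absorption]
E2: !a2 && !a4 || !a2 || !a4
    = !a2 || !a4   [absorption]
These differ: at a2=1, a4=0, E1 = 0 but E2 = 1.

No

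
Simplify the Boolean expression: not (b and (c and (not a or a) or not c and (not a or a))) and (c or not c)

not (b and (c and (not a or a) or not c and (not a or a))) and (c or not c)
= not (b and (c and (not a or a) or not c and (not a or a)))   — complement / identity
= not (b and (not a or a))   — distribution
= not b   — complement / identity

not b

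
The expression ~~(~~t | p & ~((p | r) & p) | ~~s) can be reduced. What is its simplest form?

~~(~~t | p & ~((p | r) & p) | ~~s)
= ~~(~~t | p & ~p | ~~s)   (absorption)
= ~~(~~t | p & ~p | s)   (double negation)
= ~~(~~t | s)   (complement / identity)
= ~~(t | s)   (double negation)
= t | s   (double negation)

t | s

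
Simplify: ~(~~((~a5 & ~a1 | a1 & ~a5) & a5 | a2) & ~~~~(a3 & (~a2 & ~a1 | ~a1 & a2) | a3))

~(~~((~a5 & ~a1 | a1 & ~a5) & a5 | a2) & ~~~~(a3 & (~a2 & ~a1 | ~a1 & a2) | a3))
= ~(~~(~a5 & a5 | a2) & ~~~~(a3 & (~a2 & ~a1 | ~a1 & a2) | a3))   [distribution]
= ~(~~(~a5 & a5 | a2) & ~~~~(a3 & ~a1 | a3))   [distribution]
= ~(~~a2 & ~~~~(a3 & ~a1 | a3))   [complement / identity]
= ~(~~a2 & ~~~~a3)   [absorption]
= ~a2 | ~~~a3   [De Morgan]
= ~a2 | ~a3   [double negation]

~a2 | ~a3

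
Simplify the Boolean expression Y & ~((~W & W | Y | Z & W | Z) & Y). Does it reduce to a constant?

0

Y & ~((~W & W | Y | Z & W | Z) & Y)
= Y & ~((~W & W | Y | Z) & Y)   — absorption
= Y & ~((Y | Z) & Y)   — complement / identity
= Y & ~Y   — absorption
= 0   — complement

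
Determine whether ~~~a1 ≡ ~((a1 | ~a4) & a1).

E1: ~~~a1
    = ~a1
E2: ~((a1 | ~a4) & a1)
    = ~a1
Both reduce to ~a1, so they are equivalent.

Yes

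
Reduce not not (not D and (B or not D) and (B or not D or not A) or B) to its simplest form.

not D or B

not not (not D and (B or not D) and (B or not D or not A) or B)
= not not (not D and (not D and (not D or not A) or B) or B)
= not D and (not D and (not D or not A) or B) or B
= not D and (not D or B) or B
= not D or B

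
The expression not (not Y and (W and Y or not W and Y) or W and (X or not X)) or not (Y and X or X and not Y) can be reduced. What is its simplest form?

not (not Y and (W and Y or not W and Y) or W and (X or not X)) or not (Y and X or X and not Y)
= not (not Y and (W and Y or not W and Y) or W and (X or not X)) or not X   [distribution]
= not (not Y and (W and Y or not W and Y) or W) or not X   [complement / identity]
= not (not Y and Y or W) or not X   [distribution]
= not W or not X   [complement / identity]

not W or not X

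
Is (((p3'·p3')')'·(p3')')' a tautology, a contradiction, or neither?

(((p3'·p3')')'·(p3')')'
= (p3'·p3'·(p3')')'
= (p3'·(p3')')'
= p3+p3'
= 1

tautology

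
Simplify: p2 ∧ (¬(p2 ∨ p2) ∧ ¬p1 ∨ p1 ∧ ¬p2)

False

p2 ∧ (¬(p2 ∨ p2) ∧ ¬p1 ∨ p1 ∧ ¬p2)
= p2 ∧ (¬p2 ∧ ¬p1 ∨ p1 ∧ ¬p2)   (idempotence)
= p2 ∧ ¬p2   (distribution)
= False   (complement)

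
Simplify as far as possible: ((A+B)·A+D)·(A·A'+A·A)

((A+B)·A+D)·(A·A'+A·A)
= (A+D)·(A·A'+A·A)
= (A+D)·A
= A

A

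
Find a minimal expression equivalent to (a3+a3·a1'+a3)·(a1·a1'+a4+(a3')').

a3

(a3+a3·a1'+a3)·(a1·a1'+a4+(a3')')
= (a3+a3)·(a1·a1'+a4+(a3')')   (absorption)
= (a3+a3)·(a4+(a3')')   (complement / identity)
= (a3+a3)·(a4+a3)   (double negation)
= a3+a3·a4   (distribution)
= a3   (absorption)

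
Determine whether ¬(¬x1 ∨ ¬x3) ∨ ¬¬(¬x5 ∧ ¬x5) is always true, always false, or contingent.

¬(¬x1 ∨ ¬x3) ∨ ¬¬(¬x5 ∧ ¬x5)
= ¬(¬x1 ∨ ¬x3) ∨ ¬¬¬x5   (idempotence)
= ¬(¬x1 ∨ ¬x3) ∨ ¬x5   (double negation)
= x1 ∧ x3 ∨ ¬x5   (De Morgan)
This depends on x1, x3, x5, so it is not a constant.

contingent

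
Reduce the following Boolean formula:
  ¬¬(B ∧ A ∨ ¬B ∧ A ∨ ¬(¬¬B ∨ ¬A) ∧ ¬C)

¬¬(B ∧ A ∨ ¬B ∧ A ∨ ¬(¬¬B ∨ ¬A) ∧ ¬C)
= ¬¬(B ∧ A ∨ ¬B ∧ A ∨ ¬B ∧ A ∧ ¬C)   — De Morgan
= B ∧ A ∨ ¬B ∧ A ∨ ¬B ∧ A ∧ ¬C   — double negation
= B ∧ A ∨ ¬B ∧ A   — absorption
= A   — distribution

A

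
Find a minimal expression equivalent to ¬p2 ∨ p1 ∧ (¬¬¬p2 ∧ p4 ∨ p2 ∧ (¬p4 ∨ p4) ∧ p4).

¬p2 ∨ p1 ∧ (¬¬¬p2 ∧ p4 ∨ p2 ∧ (¬p4 ∨ p4) ∧ p4)
= ¬p2 ∨ p1 ∧ (¬¬¬p2 ∧ p4 ∨ p2 ∧ p4)
= ¬p2 ∨ p1 ∧ (¬p2 ∧ p4 ∨ p2 ∧ p4)
= ¬p2 ∨ p1 ∧ p4

¬p2 ∨ p1 ∧ p4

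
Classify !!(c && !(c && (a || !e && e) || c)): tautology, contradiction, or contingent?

contradiction

!!(c && !(c && (a || !e && e) || c))
= !!(c && !(c && a || c))   [complement / identity]
= !!(c && !c)   [absorption]
= c && !c   [double negation]
= false   [complement]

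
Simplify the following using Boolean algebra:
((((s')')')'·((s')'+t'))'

s'

((((s')')')'·((s')'+t'))'
= ((s')'·((s')'+t'))'
= ((s')')'
= s'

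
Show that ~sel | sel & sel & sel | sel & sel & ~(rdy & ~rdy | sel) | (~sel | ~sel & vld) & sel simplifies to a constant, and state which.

1

~sel | sel & sel & sel | sel & sel & ~(rdy & ~rdy | sel) | (~sel | ~sel & vld) & sel
= ~sel | sel & sel & sel | sel & sel & ~sel | (~sel | ~sel & vld) & sel   — complement / identity
= ~sel | sel & sel | (~sel | ~sel & vld) & sel   — distribution
= ~sel | sel & sel | ~sel & sel   — absorption
= ~sel | sel   — distribution
= 1   — complement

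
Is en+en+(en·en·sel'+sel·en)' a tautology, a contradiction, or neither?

tautology

en+en+(en·en·sel'+sel·en)'
= en+(en·en·sel'+sel·en)'   (idempotence)
= en+(en·sel'+sel·en)'   (idempotence)
= en+en'   (distribution)
= 1   (complement)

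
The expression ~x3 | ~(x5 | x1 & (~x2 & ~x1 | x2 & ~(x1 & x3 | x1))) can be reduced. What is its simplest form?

~x3 | ~x5

~x3 | ~(x5 | x1 & (~x2 & ~x1 | x2 & ~(x1 & x3 | x1)))
= ~x3 | ~(x5 | x1 & (~x2 & ~x1 | x2 & ~x1))
= ~x3 | ~(x5 | x1 & ~x1)
= ~x3 | ~x5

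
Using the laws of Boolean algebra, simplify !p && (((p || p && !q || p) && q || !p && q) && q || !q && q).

!p && (((p || p && !q || p) && q || !p && q) && q || !q && q)
= !p && (((p || p) && q || !p && q) && q || !q && q)   (absorption)
= !p && ((p && q || !p && q) && q || !q && q)   (idempotence)
= !p && (q && q || !q && q)   (distribution)
= !p && q   (distribution)

!p && q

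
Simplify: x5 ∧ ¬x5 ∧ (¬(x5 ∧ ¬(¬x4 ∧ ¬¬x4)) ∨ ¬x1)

x5 ∧ ¬x5 ∧ (¬(x5 ∧ ¬(¬x4 ∧ ¬¬x4)) ∨ ¬x1)
= x5 ∧ ¬x5 ∧ (¬(x5 ∧ (x4 ∨ ¬x4)) ∨ ¬x1)
= x5 ∧ ¬x5 ∧ (¬x5 ∨ ¬x1)
= x5 ∧ ¬x5
= False

False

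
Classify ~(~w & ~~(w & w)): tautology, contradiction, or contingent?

~(~w & ~~(w & w))
= w | ~(w & w)
= w | ~w
= 1

tautology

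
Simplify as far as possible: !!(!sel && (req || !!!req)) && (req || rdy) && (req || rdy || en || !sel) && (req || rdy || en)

!!(!sel && (req || !!!req)) && (req || rdy) && (req || rdy || en || !sel) && (req || rdy || en)
= !!(!sel && (req || !!!req)) && (req || rdy) && (req || rdy || en)   [absorption]
= !!(!sel && (req || !req)) && (req || rdy) && (req || rdy || en)   [double negation]
= !!!sel && (req || rdy) && (req || rdy || en)   [complement / identity]
= !sel && (req || rdy) && (req || rdy || en)   [double negation]
= !sel && (req || rdy)   [absorption]

!sel && (req || rdy)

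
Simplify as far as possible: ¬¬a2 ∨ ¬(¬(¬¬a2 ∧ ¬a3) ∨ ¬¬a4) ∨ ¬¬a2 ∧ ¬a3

¬¬a2 ∨ ¬(¬(¬¬a2 ∧ ¬a3) ∨ ¬¬a4) ∨ ¬¬a2 ∧ ¬a3
= ¬¬a2 ∨ ¬¬a2 ∧ ¬a3 ∧ ¬a4 ∨ ¬¬a2 ∧ ¬a3   — De Morgan
= ¬¬a2 ∨ ¬¬a2 ∧ ¬a3   — absorption
= ¬¬a2   — absorption
= a2   — double negation

a2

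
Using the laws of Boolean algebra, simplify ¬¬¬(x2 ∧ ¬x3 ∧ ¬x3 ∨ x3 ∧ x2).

¬x2

¬¬¬(x2 ∧ ¬x3 ∧ ¬x3 ∨ x3 ∧ x2)
= ¬(x2 ∧ ¬x3 ∧ ¬x3 ∨ x3 ∧ x2)
= ¬(x2 ∧ ¬x3 ∨ x3 ∧ x2)
= ¬x2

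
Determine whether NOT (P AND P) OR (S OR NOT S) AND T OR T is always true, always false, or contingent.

NOT (P AND P) OR (S OR NOT S) AND T OR T
= NOT (P AND P) OR T OR T
= NOT P OR T OR T
= NOT P OR T
This depends on P, T, so it is not a constant.

contingent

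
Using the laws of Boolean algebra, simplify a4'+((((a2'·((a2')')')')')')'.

a4'+a2'

a4'+((((a2'·((a2')')')')')')'
= a4'+((a2'·((a2')')')')'
= a4'+((a2'·a2')')'
= a4'+((a2')')'
= a4'+a2'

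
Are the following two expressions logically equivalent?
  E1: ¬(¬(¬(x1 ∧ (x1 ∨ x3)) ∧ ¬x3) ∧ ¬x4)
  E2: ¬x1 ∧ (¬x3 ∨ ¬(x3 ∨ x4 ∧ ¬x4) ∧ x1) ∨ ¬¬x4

Yes

E1: ¬(¬(¬(x1 ∧ (x1 ∨ x3)) ∧ ¬x3) ∧ ¬x4)
    = ¬(¬(¬x1 ∧ ¬x3) ∧ ¬x4)
    = ¬x1 ∧ ¬x3 ∨ x4
E2: ¬x1 ∧ (¬x3 ∨ ¬(x3 ∨ x4 ∧ ¬x4) ∧ x1) ∨ ¬¬x4
    = ¬x1 ∧ (¬x3 ∨ ¬x3 ∧ x1) ∨ ¬¬x4
    = ¬x1 ∧ ¬x3 ∨ ¬¬x4
    = ¬x1 ∧ ¬x3 ∨ x4
Both reduce to ¬x1 ∧ ¬x3 ∨ x4, so they are equivalent.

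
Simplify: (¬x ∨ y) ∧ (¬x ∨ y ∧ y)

¬x ∨ y

(¬x ∨ y) ∧ (¬x ∨ y ∧ y)
= (¬x ∨ y) ∧ (¬x ∨ y)   [idempotence]
= ¬x ∨ y   [idempotence]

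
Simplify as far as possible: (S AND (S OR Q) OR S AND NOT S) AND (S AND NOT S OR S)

(S AND (S OR Q) OR S AND NOT S) AND (S AND NOT S OR S)
= S AND (S OR Q) AND S OR S AND NOT S   [distribution]
= S AND S OR S AND NOT S   [absorption]
= S   [distribution]

S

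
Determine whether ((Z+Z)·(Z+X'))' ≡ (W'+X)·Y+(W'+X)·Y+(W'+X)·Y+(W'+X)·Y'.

No

E1: ((Z+Z)·(Z+X'))'
    = (Z·X'+Z)'   [distribution]
    = Z'   [absorption]
E2: (W'+X)·Y+(W'+X)·Y+(W'+X)·Y+(W'+X)·Y'
    = (W'+X)·Y+(W'+X)·Y+(W'+X)·Y'   [idempotence]
    = (W'+X)·Y+(W'+X)·Y'   [idempotence]
    = W'+X   [distribution]
These differ: at W=0, X=0, Y=0, Z=1, E1 = 0 but E2 = 1.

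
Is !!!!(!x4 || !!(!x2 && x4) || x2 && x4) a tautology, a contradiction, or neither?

!!!!(!x4 || !!(!x2 && x4) || x2 && x4)
= !!!!(!x4 || !x2 && x4 || x2 && x4)   (double negation)
= !!!!(!x4 || x4)   (distribution)
= !!(!x4 || x4)   (double negation)
= !x4 || x4   (double negation)
= true   (complement)

tautology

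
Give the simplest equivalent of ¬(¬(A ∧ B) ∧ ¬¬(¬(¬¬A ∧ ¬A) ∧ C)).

A ∧ B ∨ ¬C

¬(¬(A ∧ B) ∧ ¬¬(¬(¬¬A ∧ ¬A) ∧ C))
= A ∧ B ∨ ¬(¬(¬¬A ∧ ¬A) ∧ C)   — De Morgan
= A ∧ B ∨ ¬((¬A ∨ A) ∧ C)   — De Morgan
= A ∧ B ∨ ¬C   — complement / identity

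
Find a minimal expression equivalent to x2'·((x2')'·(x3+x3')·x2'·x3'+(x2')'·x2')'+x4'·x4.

x2'

x2'·((x2')'·(x3+x3')·x2'·x3'+(x2')'·x2')'+x4'·x4
= x2'·((x2')'·x2'·x3'+(x2')'·x2')'+x4'·x4   — complement / identity
= x2'·((x2')'·x2')'+x4'·x4   — absorption
= x2'·(x2'+x2)+x4'·x4   — De Morgan
= x2'·(x2'+x2)   — complement / identity
= x2'   — complement / identity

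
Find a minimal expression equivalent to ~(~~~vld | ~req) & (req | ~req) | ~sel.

vld & req | ~sel

~(~~~vld | ~req) & (req | ~req) | ~sel
= ~(~~~vld | ~req) | ~sel
= ~(~vld | ~req) | ~sel
= vld & req | ~sel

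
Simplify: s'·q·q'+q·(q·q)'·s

0

s'·q·q'+q·(q·q)'·s
= s'·q·q'+q·q'·s   — idempotence
= q·q'   — distribution
= 0   — complement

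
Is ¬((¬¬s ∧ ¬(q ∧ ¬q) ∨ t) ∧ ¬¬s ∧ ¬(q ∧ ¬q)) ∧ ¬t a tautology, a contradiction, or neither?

neither

¬((¬¬s ∧ ¬(q ∧ ¬q) ∨ t) ∧ ¬¬s ∧ ¬(q ∧ ¬q)) ∧ ¬t
= ¬(¬¬s ∧ ¬(q ∧ ¬q)) ∧ ¬t   [absorption]
= (¬s ∨ q ∧ ¬q) ∧ ¬t   [De Morgan]
= ¬s ∧ ¬t   [complement / identity]
This depends on s, t, so it is not a constant.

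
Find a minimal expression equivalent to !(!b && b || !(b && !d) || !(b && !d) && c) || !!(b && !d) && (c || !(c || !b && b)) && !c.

!(!b && b || !(b && !d) || !(b && !d) && c) || !!(b && !d) && (c || !(c || !b && b)) && !c
= !(!b && b || !(b && !d) || !(b && !d) && c) || !!(b && !d) && (c || !c) && !c   (complement / identity)
= !(!(b && !d) || !(b && !d) && c) || !!(b && !d) && (c || !c) && !c   (complement / identity)
= !!(b && !d) || !!(b && !d) && (c || !c) && !c   (absorption)
= !!(b && !d) || !!(b && !d) && !c   (complement / identity)
= !!(b && !d)   (absorption)
= b && !d   (double negation)

b && !d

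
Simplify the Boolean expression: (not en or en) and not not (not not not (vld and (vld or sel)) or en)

(not en or en) and not not (not not not (vld and (vld or sel)) or en)
= (not en or en) and not not (not (vld and (vld or sel)) or en)   — double negation
= (not en or en) and not not (not vld or en)   — absorption
= (not en or en) and (not vld or en)   — double negation
= not vld or en   — complement / identity

not vld or en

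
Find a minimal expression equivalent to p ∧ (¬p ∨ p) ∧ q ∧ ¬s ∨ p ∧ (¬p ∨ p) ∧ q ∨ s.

p ∧ (¬p ∨ p) ∧ q ∧ ¬s ∨ p ∧ (¬p ∨ p) ∧ q ∨ s
= p ∧ (¬p ∨ p) ∧ q ∨ s   (absorption)
= p ∧ q ∨ s   (complement / identity)

p ∧ q ∨ s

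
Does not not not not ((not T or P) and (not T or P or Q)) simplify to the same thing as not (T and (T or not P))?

No

E1: not not not not ((not T or P) and (not T or P or Q))
    = not not not not (not T or P)   [absorption]
    = not not (not T or P)   [double negation]
    = not T or P   [double negation]
E2: not (T and (T or not P))
    = not T   [absorption]
These differ: at P=1, Q=0, T=1, E1 = 1 but E2 = 0.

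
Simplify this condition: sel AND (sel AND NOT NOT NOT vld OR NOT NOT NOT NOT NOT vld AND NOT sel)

sel AND NOT vld

sel AND (sel AND NOT NOT NOT vld OR NOT NOT NOT NOT NOT vld AND NOT sel)
= sel AND (sel AND NOT NOT NOT vld OR NOT NOT NOT vld AND NOT sel)   — double negation
= sel AND NOT NOT NOT vld   — distribution
= sel AND NOT vld   — double negation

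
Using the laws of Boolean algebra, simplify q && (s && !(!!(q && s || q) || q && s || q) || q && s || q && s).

q && (s && !(!!(q && s || q) || q && s || q) || q && s || q && s)
= q && (s && !(!!(q && s || q) || q && s || q) || q && s)   (idempotence)
= q && (s && !(q && s || q || q && s || q) || q && s)   (double negation)
= q && (s && !(q && s || q) || q && s)   (idempotence)
= q && (s && !q || q && s)   (absorption)
= q && s   (distribution)

q && s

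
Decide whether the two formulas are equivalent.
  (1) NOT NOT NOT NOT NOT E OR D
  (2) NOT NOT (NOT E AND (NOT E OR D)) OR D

E1: NOT NOT NOT NOT NOT E OR D
    = NOT NOT NOT E OR D   — double negation
    = NOT E OR D   — double negation
E2: NOT NOT (NOT E AND (NOT E OR D)) OR D
    = NOT NOT NOT E OR D   — absorption
    = NOT E OR D   — double negation
Both reduce to NOT E OR D, so they are equivalent.

Yes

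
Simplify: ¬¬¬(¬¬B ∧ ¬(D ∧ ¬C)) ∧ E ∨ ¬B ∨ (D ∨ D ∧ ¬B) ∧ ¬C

¬B ∨ D ∧ ¬C

¬¬¬(¬¬B ∧ ¬(D ∧ ¬C)) ∧ E ∨ ¬B ∨ (D ∨ D ∧ ¬B) ∧ ¬C
= ¬¬¬(¬¬B ∧ ¬(D ∧ ¬C)) ∧ E ∨ ¬B ∨ D ∧ ¬C   — absorption
= ¬(¬¬B ∧ ¬(D ∧ ¬C)) ∧ E ∨ ¬B ∨ D ∧ ¬C   — double negation
= (¬B ∨ D ∧ ¬C) ∧ E ∨ ¬B ∨ D ∧ ¬C   — De Morgan
= ¬B ∨ D ∧ ¬C   — absorption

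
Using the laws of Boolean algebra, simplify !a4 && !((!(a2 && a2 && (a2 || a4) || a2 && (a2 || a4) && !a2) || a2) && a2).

!a4 && !((!(a2 && a2 && (a2 || a4) || a2 && (a2 || a4) && !a2) || a2) && a2)
= !a4 && !((!(a2 && (a2 || a4)) || a2) && a2)   (distribution)
= !a4 && !((!a2 || a2) && a2)   (absorption)
= !a4 && !a2   (complement / identity)

!a4 && !a2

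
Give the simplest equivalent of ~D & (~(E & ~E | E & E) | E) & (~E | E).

~D & (~(E & ~E | E & E) | E) & (~E | E)
= ~D & (~(E & ~E | E & E) | E)   — complement / identity
= ~D & (~E | E)   — distribution
= ~D   — complement / identity

~D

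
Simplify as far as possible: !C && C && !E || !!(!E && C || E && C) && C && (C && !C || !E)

!C && C && !E || !!(!E && C || E && C) && C && (C && !C || !E)
= !C && C && !E || !!(!E && C || E && C) && C && !E   (complement / identity)
= !C && C && !E || !!C && C && !E   (distribution)
= !C && C && !E || C && C && !E   (double negation)
= C && !E   (distribution)

C && !E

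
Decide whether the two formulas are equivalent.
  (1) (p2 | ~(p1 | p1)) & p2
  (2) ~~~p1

No

E1: (p2 | ~(p1 | p1)) & p2
    = (p2 | ~p1) & p2   — idempotence
    = p2   — absorption
E2: ~~~p1
    = ~p1   — double negation
These differ: at p1=0, p2=0, E1 = 0 but E2 = 1.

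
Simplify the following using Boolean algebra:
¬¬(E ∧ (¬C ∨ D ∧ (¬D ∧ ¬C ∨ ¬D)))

E ∧ ¬C

¬¬(E ∧ (¬C ∨ D ∧ (¬D ∧ ¬C ∨ ¬D)))
= ¬¬(E ∧ (¬C ∨ D ∧ ¬D))   — absorption
= E ∧ (¬C ∨ D ∧ ¬D)   — double negation
= E ∧ ¬C   — complement / identity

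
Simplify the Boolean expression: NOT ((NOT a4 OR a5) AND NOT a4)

a4

NOT ((NOT a4 OR a5) AND NOT a4)
= NOT NOT a4   — absorption
= a4   — double negation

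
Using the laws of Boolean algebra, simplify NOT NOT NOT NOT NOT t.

NOT t

NOT NOT NOT NOT NOT t
= NOT NOT NOT t   (double negation)
= NOT t   (double negation)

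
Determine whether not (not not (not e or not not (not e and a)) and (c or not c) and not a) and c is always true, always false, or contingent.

not (not not (not e or not not (not e and a)) and (c or not c) and not a) and c
= not (not not (not e or not e and a) and (c or not c) and not a) and c
= not (not not not e and (c or not c) and not a) and c
= not (not not not e and not a) and c
= not (not e and not a) and c
= (e or a) and c
This depends on a, c, e, so it is not a constant.

contingent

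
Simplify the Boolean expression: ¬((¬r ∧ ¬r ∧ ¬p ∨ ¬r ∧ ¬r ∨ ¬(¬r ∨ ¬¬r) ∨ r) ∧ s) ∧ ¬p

¬s ∧ ¬p

¬((¬r ∧ ¬r ∧ ¬p ∨ ¬r ∧ ¬r ∨ ¬(¬r ∨ ¬¬r) ∨ r) ∧ s) ∧ ¬p
= ¬((¬r ∧ ¬r ∨ ¬(¬r ∨ ¬¬r) ∨ r) ∧ s) ∧ ¬p   [absorption]
= ¬((¬r ∧ ¬r ∨ r ∧ ¬r ∨ r) ∧ s) ∧ ¬p   [De Morgan]
= ¬((¬r ∨ r) ∧ s) ∧ ¬p   [distribution]
= ¬s ∧ ¬p   [complement / identity]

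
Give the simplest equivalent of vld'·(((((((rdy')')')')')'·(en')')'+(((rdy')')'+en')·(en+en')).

vld'·(((((((rdy')')')')')'·(en')')'+(((rdy')')'+en')·(en+en'))
= vld'·(((((rdy')')')'·(en')')'+(((rdy')')'+en')·(en+en'))   (double negation)
= vld'·(((rdy')')'+en'+(((rdy')')'+en')·(en+en'))   (De Morgan)
= vld'·(((rdy')')'+en'+((rdy')')'+en')   (complement / identity)
= vld'·(((rdy')')'+en')   (idempotence)
= vld'·(rdy'+en')   (double negation)

vld'·(rdy'+en')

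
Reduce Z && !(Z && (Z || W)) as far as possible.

Z && !(Z && (Z || W))
= Z && !Z   [absorption]
= false   [complement]

false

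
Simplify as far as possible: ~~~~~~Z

Z

~~~~~~Z
= ~~~~Z   (double negation)
= ~~Z   (double negation)
= Z   (double negation)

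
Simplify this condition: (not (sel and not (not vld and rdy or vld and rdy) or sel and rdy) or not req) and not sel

(not (sel and not (not vld and rdy or vld and rdy) or sel and rdy) or not req) and not sel
= (not (sel and not rdy or sel and rdy) or not req) and not sel
= (not sel or not req) and not sel
= not sel

not sel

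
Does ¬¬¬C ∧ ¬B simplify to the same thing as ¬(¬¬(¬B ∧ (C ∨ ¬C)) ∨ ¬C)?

No

E1: ¬¬¬C ∧ ¬B
    = ¬C ∧ ¬B   [double negation]
E2: ¬(¬¬(¬B ∧ (C ∨ ¬C)) ∨ ¬C)
    = ¬(¬¬¬B ∨ ¬C)   [complement / identity]
    = ¬¬B ∧ C   [De Morgan]
    = B ∧ C   [double negation]
These differ: at B=0, C=0, E1 = 1 but E2 = 0.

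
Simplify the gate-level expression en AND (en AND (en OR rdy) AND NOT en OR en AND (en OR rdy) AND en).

en AND (en AND (en OR rdy) AND NOT en OR en AND (en OR rdy) AND en)
= en AND en AND (en OR rdy)
= en AND en
= en

en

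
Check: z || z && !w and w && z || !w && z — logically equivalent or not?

E1: z || z && !w
    = z   [absorption]
E2: w && z || !w && z
    = z   [distribution]
Both reduce to z, so they are equivalent.

Yes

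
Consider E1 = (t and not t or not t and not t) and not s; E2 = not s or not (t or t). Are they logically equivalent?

No

E1: (t and not t or not t and not t) and not s
    = not t and not s   [distribution]
E2: not s or not (t or t)
    = not s or not t   [idempotence]
These differ: at s=1, t=0, E1 = 0 but E2 = 1.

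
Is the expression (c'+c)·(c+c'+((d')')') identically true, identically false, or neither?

identically true

(c'+c)·(c+c'+((d')')')
= c+c'·(c'+((d')')')   (distribution)
= c+c'·(c'+d')   (double negation)
= c+c'   (absorption)
= 1   (complement)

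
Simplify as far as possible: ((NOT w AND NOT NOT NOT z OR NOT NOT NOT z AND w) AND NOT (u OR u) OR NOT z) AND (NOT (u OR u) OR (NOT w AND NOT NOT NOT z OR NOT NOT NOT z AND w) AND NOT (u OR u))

((NOT w AND NOT NOT NOT z OR NOT NOT NOT z AND w) AND NOT (u OR u) OR NOT z) AND (NOT (u OR u) OR (NOT w AND NOT NOT NOT z OR NOT NOT NOT z AND w) AND NOT (u OR u))
= NOT z AND NOT (u OR u) OR (NOT w AND NOT NOT NOT z OR NOT NOT NOT z AND w) AND NOT (u OR u)   (distribution)
= NOT z AND NOT (u OR u) OR NOT NOT NOT z AND NOT (u OR u)   (distribution)
= NOT z AND NOT (u OR u) OR NOT z AND NOT (u OR u)   (double negation)
= NOT z AND NOT (u OR u)   (idempotence)
= NOT z AND NOT u   (idempotence)

NOT z AND NOT u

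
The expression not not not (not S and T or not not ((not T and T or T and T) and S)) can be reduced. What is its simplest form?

not not not (not S and T or not not ((not T and T or T and T) and S))
= not not not (not S and T or (not T and T or T and T) and S)   [double negation]
= not (not S and T or (not T and T or T and T) and S)   [double negation]
= not (not S and T or T and S)   [distribution]
= not T   [distribution]

not T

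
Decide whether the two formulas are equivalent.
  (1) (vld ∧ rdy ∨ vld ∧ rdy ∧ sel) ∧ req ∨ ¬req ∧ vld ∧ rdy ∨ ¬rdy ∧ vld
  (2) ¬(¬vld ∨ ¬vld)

E1: (vld ∧ rdy ∨ vld ∧ rdy ∧ sel) ∧ req ∨ ¬req ∧ vld ∧ rdy ∨ ¬rdy ∧ vld
    = vld ∧ rdy ∧ req ∨ ¬req ∧ vld ∧ rdy ∨ ¬rdy ∧ vld   [absorption]
    = vld ∧ rdy ∨ ¬rdy ∧ vld   [distribution]
    = vld   [distribution]
E2: ¬(¬vld ∨ ¬vld)
    = vld ∧ vld   [De Morgan]
    = vld   [idempotence]
Both reduce to vld, so they are equivalent.

Yes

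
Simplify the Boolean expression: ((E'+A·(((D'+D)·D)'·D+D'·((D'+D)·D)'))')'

((E'+A·(((D'+D)·D)'·D+D'·((D'+D)·D)'))')'
= ((E'+A·((D'+D)·D)')')'   (distribution)
= ((E'+A·D')')'   (complement / identity)
= E'+A·D'   (double negation)

E'+A·D'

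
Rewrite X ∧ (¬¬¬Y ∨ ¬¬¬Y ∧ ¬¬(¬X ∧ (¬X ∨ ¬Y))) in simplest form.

X ∧ (¬¬¬Y ∨ ¬¬¬Y ∧ ¬¬(¬X ∧ (¬X ∨ ¬Y)))
= X ∧ (¬¬¬Y ∨ ¬¬¬Y ∧ ¬X ∧ (¬X ∨ ¬Y))   — double negation
= X ∧ (¬¬¬Y ∨ ¬¬¬Y ∧ ¬X)   — absorption
= X ∧ ¬¬¬Y   — absorption
= X ∧ ¬Y   — double negation

X ∧ ¬Y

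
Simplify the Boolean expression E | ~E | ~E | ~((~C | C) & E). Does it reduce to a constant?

E | ~E | ~E | ~((~C | C) & E)
= E | ~E | ~((~C | C) & E)   [idempotence]
= E | ~E | ~E   [complement / identity]
= E | ~E   [idempotence]
= 1   [complement]

1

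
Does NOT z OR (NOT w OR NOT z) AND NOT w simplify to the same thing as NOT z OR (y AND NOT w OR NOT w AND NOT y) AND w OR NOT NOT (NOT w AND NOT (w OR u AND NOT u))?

Yes

E1: NOT z OR (NOT w OR NOT z) AND NOT w
    = NOT z OR NOT w   — absorption
E2: NOT z OR (y AND NOT w OR NOT w AND NOT y) AND w OR NOT NOT (NOT w AND NOT (w OR u AND NOT u))
    = NOT z OR NOT w AND w OR NOT NOT (NOT w AND NOT (w OR u AND NOT u))   — distribution
    = NOT z OR NOT w AND w OR NOT w AND NOT (w OR u AND NOT u)   — double negation
    = NOT z OR NOT w AND w OR NOT w AND NOT w   — complement / identity
    = NOT z OR NOT w   — distribution
Both reduce to NOT z OR NOT w, so they are equivalent.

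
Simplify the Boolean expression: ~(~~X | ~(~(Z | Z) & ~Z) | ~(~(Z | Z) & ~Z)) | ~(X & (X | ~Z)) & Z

~(~~X | ~(~(Z | Z) & ~Z) | ~(~(Z | Z) & ~Z)) | ~(X & (X | ~Z)) & Z
= ~(~~X | ~(~(Z | Z) & ~Z) | ~(~(Z | Z) & ~Z)) | ~X & Z   (absorption)
= ~(~~X | ~(~(Z | Z) & ~Z)) | ~X & Z   (idempotence)
= ~X & ~(Z | Z) & ~Z | ~X & Z   (De Morgan)
= ~X & ~Z & ~Z | ~X & Z   (idempotence)
= ~X & ~Z | ~X & Z   (idempotence)
= ~X   (distribution)

~X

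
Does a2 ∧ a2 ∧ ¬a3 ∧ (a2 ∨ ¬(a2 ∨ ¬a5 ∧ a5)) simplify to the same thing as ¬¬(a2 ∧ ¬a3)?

Yes

E1: a2 ∧ a2 ∧ ¬a3 ∧ (a2 ∨ ¬(a2 ∨ ¬a5 ∧ a5))
    = a2 ∧ a2 ∧ ¬a3 ∧ (a2 ∨ ¬a2)   — complement / identity
    = a2 ∧ a2 ∧ ¬a3   — complement / identity
    = a2 ∧ ¬a3   — idempotence
E2: ¬¬(a2 ∧ ¬a3)
    = a2 ∧ ¬a3   — double negation
Both reduce to a2 ∧ ¬a3, so they are equivalent.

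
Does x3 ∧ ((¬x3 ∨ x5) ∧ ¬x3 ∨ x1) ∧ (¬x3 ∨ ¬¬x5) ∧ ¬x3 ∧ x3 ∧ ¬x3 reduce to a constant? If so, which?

x3 ∧ ((¬x3 ∨ x5) ∧ ¬x3 ∨ x1) ∧ (¬x3 ∨ ¬¬x5) ∧ ¬x3 ∧ x3 ∧ ¬x3
= x3 ∧ ((¬x3 ∨ x5) ∧ ¬x3 ∨ x1) ∧ (¬x3 ∨ x5) ∧ ¬x3 ∧ x3 ∧ ¬x3   [double negation]
= x3 ∧ (¬x3 ∨ x5) ∧ ¬x3 ∧ x3 ∧ ¬x3   [absorption]
= x3 ∧ ¬x3 ∧ x3 ∧ ¬x3   [absorption]
= x3 ∧ ¬x3   [idempotence]
= False   [complement]

yes, False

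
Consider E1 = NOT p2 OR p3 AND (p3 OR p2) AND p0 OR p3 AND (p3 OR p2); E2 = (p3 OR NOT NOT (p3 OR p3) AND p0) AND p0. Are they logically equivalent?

No

E1: NOT p2 OR p3 AND (p3 OR p2) AND p0 OR p3 AND (p3 OR p2)
    = NOT p2 OR p3 AND (p3 OR p2)   — absorption
    = NOT p2 OR p3   — absorption
E2: (p3 OR NOT NOT (p3 OR p3) AND p0) AND p0
    = (p3 OR NOT NOT p3 AND p0) AND p0   — idempotence
    = (p3 OR p3 AND p0) AND p0   — double negation
    = p3 AND p0   — absorption
These differ: at p0=0, p2=0, p3=1, E1 = 1 but E2 = 0.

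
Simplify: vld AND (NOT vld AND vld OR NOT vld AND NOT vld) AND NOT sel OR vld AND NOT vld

FALSE

vld AND (NOT vld AND vld OR NOT vld AND NOT vld) AND NOT sel OR vld AND NOT vld
= vld AND NOT vld AND NOT sel OR vld AND NOT vld   (distribution)
= vld AND NOT vld   (absorption)
= FALSE   (complement)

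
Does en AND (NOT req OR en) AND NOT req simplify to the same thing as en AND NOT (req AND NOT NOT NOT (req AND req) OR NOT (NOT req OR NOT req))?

Yes

E1: en AND (NOT req OR en) AND NOT req
    = en AND NOT req   [absorption]
E2: en AND NOT (req AND NOT NOT NOT (req AND req) OR NOT (NOT req OR NOT req))
    = en AND NOT (req AND NOT NOT NOT req OR NOT (NOT req OR NOT req))   [idempotence]
    = en AND NOT (req AND NOT req OR NOT (NOT req OR NOT req))   [double negation]
    = en AND NOT (req AND NOT req OR req AND req)   [De Morgan]
    = en AND NOT req   [distribution]
Both reduce to en AND NOT req, so they are equivalent.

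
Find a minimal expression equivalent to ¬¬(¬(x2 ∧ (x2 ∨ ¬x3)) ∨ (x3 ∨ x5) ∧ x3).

¬x2 ∨ x3

¬¬(¬(x2 ∧ (x2 ∨ ¬x3)) ∨ (x3 ∨ x5) ∧ x3)
= ¬¬(¬x2 ∨ (x3 ∨ x5) ∧ x3)   [absorption]
= ¬¬(¬x2 ∨ x3)   [absorption]
= ¬x2 ∨ x3   [double negation]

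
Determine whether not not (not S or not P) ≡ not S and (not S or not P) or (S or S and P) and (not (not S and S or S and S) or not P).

Yes

E1: not not (not S or not P)
    = not S or not P   (double negation)
E2: not S and (not S or not P) or (S or S and P) and (not (not S and S or S and S) or not P)
    = not S and (not S or not P) or S and (not (not S and S or S and S) or not P)   (absorption)
    = not S and (not S or not P) or S and (not S or not P)   (distribution)
    = not S or not P   (distribution)
Both reduce to not S or not P, so they are equivalent.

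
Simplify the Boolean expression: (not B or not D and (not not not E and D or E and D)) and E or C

not B and E or C

(not B or not D and (not not not E and D or E and D)) and E or C
= (not B or not D and (not E and D or E and D)) and E or C
= (not B or not D and D) and E or C
= not B and E or C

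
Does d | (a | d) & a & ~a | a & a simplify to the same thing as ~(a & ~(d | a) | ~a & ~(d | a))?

E1: d | (a | d) & a & ~a | a & a
    = d | a & ~a | a & a
    = d | a
E2: ~(a & ~(d | a) | ~a & ~(d | a))
    = ~~(d | a)
    = d | a
Both reduce to d | a, so they are equivalent.

Yes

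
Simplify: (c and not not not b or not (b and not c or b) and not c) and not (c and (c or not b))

not b and not c

(c and not not not b or not (b and not c or b) and not c) and not (c and (c or not b))
= (c and not not not b or not (b and not c or b) and not c) and not c
= (c and not b or not (b and not c or b) and not c) and not c
= (c and not b or not b and not c) and not c
= not b and not c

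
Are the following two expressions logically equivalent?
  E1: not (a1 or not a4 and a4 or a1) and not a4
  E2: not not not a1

E1: not (a1 or not a4 and a4 or a1) and not a4
    = not (a1 or a1) and not a4
    = not a1 and not a4
E2: not not not a1
    = not a1
These differ: at a1=0, a4=1, E1 = 0 but E2 = 1.

No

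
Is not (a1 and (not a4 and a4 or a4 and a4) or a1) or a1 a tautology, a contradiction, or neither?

tautology

not (a1 and (not a4 and a4 or a4 and a4) or a1) or a1
= not (a1 and a4 or a1) or a1   [distribution]
= not a1 or a1   [absorption]
= True   [complement]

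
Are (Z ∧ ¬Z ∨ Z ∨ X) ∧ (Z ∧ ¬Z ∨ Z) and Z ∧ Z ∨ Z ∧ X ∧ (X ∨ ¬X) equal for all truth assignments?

E1: (Z ∧ ¬Z ∨ Z ∨ X) ∧ (Z ∧ ¬Z ∨ Z)
    = Z ∧ ¬Z ∨ Z
    = Z
E2: Z ∧ Z ∨ Z ∧ X ∧ (X ∨ ¬X)
    = Z ∧ Z ∨ Z ∧ X
    = Z ∧ (Z ∨ X)
    = Z
Both reduce to Z, so they are equivalent.

Yes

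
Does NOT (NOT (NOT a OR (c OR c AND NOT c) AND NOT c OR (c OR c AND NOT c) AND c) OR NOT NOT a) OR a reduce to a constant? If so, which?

NOT (NOT (NOT a OR (c OR c AND NOT c) AND NOT c OR (c OR c AND NOT c) AND c) OR NOT NOT a) OR a
= NOT (NOT (NOT a OR c OR c AND NOT c) OR NOT NOT a) OR a   [distribution]
= (NOT a OR c OR c AND NOT c) AND NOT a OR a   [De Morgan]
= (NOT a OR c) AND NOT a OR a   [complement / identity]
= NOT a OR a   [absorption]
= TRUE   [complement]

yes, True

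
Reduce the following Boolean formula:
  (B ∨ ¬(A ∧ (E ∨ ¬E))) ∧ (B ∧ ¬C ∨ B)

B

(B ∨ ¬(A ∧ (E ∨ ¬E))) ∧ (B ∧ ¬C ∨ B)
= (B ∨ ¬A) ∧ (B ∧ ¬C ∨ B)   (complement / identity)
= (B ∨ ¬A) ∧ B   (absorption)
= B   (absorption)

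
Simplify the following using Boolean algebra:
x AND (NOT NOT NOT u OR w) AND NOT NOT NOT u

x AND NOT u

x AND (NOT NOT NOT u OR w) AND NOT NOT NOT u
= x AND NOT NOT NOT u
= x AND NOT u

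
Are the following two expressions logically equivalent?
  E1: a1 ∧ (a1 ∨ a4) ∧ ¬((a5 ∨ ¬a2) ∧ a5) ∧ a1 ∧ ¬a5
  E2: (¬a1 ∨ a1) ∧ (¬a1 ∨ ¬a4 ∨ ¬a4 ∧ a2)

E1: a1 ∧ (a1 ∨ a4) ∧ ¬((a5 ∨ ¬a2) ∧ a5) ∧ a1 ∧ ¬a5
    = a1 ∧ ¬((a5 ∨ ¬a2) ∧ a5) ∧ a1 ∧ ¬a5   [absorption]
    = a1 ∧ ¬a5 ∧ a1 ∧ ¬a5   [absorption]
    = a1 ∧ ¬a5   [idempotence]
E2: (¬a1 ∨ a1) ∧ (¬a1 ∨ ¬a4 ∨ ¬a4 ∧ a2)
    = (¬a1 ∨ a1) ∧ (¬a1 ∨ ¬a4)   [absorption]
    = ¬a1 ∨ ¬a4   [complement / identity]
These differ: at a1=0, a2=0, a4=0, a5=1, E1 = 0 but E2 = 1.

No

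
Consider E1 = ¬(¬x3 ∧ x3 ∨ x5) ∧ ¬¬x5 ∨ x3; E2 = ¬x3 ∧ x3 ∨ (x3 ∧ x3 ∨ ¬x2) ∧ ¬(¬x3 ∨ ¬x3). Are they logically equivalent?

E1: ¬(¬x3 ∧ x3 ∨ x5) ∧ ¬¬x5 ∨ x3
    = ¬(¬x3 ∧ x3 ∨ x5) ∧ x5 ∨ x3   [double negation]
    = ¬x5 ∧ x5 ∨ x3   [complement / identity]
    = x3   [complement / identity]
E2: ¬x3 ∧ x3 ∨ (x3 ∧ x3 ∨ ¬x2) ∧ ¬(¬x3 ∨ ¬x3)
    = ¬x3 ∧ x3 ∨ (x3 ∧ x3 ∨ ¬x2) ∧ x3 ∧ x3   [De Morgan]
    = ¬x3 ∧ x3 ∨ x3 ∧ x3   [absorption]
    = x3   [distribution]
Both reduce to x3, so they are equivalent.

Yes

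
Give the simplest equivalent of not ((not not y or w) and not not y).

not ((not not y or w) and not not y)
= not not not y   (absorption)
= not y   (double negation)

not y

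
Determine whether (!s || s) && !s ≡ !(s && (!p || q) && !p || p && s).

Yes

E1: (!s || s) && !s
    = !s   — complement / identity
E2: !(s && (!p || q) && !p || p && s)
    = !(s && !p || p && s)   — absorption
    = !s   — distribution
Both reduce to !s, so they are equivalent.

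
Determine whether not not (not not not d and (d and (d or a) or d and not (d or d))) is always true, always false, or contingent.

always false

not not (not not not d and (d and (d or a) or d and not (d or d)))
= not not (not not not d and (d and (d or a) or d and not d))
= not not (not not not d and d and (d or a))
= not not not d and d and (d or a)
= not not not d and d
= not d and d
= False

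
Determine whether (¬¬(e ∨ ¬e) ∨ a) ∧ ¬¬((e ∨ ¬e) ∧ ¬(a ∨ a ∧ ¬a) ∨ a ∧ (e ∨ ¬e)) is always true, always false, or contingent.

always true

(¬¬(e ∨ ¬e) ∨ a) ∧ ¬¬((e ∨ ¬e) ∧ ¬(a ∨ a ∧ ¬a) ∨ a ∧ (e ∨ ¬e))
= (¬¬(e ∨ ¬e) ∨ a) ∧ ¬¬((e ∨ ¬e) ∧ ¬a ∨ a ∧ (e ∨ ¬e))   [complement / identity]
= (¬¬(e ∨ ¬e) ∨ a) ∧ ¬¬(e ∨ ¬e)   [distribution]
= ¬¬(e ∨ ¬e)   [absorption]
= e ∨ ¬e   [double negation]
= True   [complement]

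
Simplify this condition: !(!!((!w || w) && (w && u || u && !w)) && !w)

!(!!((!w || w) && (w && u || u && !w)) && !w)
= !(!!((!w || w) && u) && !w)   — distribution
= !((!w || w) && u) || w   — De Morgan
= !u || w   — complement / identity

!u || w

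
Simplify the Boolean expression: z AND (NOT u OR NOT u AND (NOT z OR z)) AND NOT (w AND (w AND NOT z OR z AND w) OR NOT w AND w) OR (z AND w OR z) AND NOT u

z AND NOT u

z AND (NOT u OR NOT u AND (NOT z OR z)) AND NOT (w AND (w AND NOT z OR z AND w) OR NOT w AND w) OR (z AND w OR z) AND NOT u
= z AND (NOT u OR NOT u AND (NOT z OR z)) AND NOT (w AND w OR NOT w AND w) OR (z AND w OR z) AND NOT u
= z AND (NOT u OR NOT u AND (NOT z OR z)) AND NOT w OR (z AND w OR z) AND NOT u
= z AND (NOT u OR NOT u) AND NOT w OR (z AND w OR z) AND NOT u
= z AND (NOT u OR NOT u) AND NOT w OR z AND NOT u
= z AND NOT u AND NOT w OR z AND NOT u
= z AND NOT u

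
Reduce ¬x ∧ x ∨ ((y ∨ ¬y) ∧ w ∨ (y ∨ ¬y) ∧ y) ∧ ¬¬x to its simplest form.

¬x ∧ x ∨ ((y ∨ ¬y) ∧ w ∨ (y ∨ ¬y) ∧ y) ∧ ¬¬x
= ((y ∨ ¬y) ∧ w ∨ (y ∨ ¬y) ∧ y) ∧ ¬¬x   [complement / identity]
= ((y ∨ ¬y) ∧ w ∨ (y ∨ ¬y) ∧ y) ∧ x   [double negation]
= ((y ∨ ¬y) ∧ w ∨ y) ∧ x   [complement / identity]
= (w ∨ y) ∧ x   [complement / identity]

(w ∨ y) ∧ x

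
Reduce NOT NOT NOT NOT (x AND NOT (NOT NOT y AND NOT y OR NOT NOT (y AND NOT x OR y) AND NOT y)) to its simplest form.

NOT NOT NOT NOT (x AND NOT (NOT NOT y AND NOT y OR NOT NOT (y AND NOT x OR y) AND NOT y))
= NOT NOT NOT NOT (x AND NOT (NOT NOT y AND NOT y OR NOT NOT y AND NOT y))   (absorption)
= NOT NOT NOT NOT (x AND NOT (NOT NOT y AND NOT y))   (idempotence)
= NOT NOT (x AND NOT (NOT NOT y AND NOT y))   (double negation)
= x AND NOT (NOT NOT y AND NOT y)   (double negation)
= x AND (NOT y OR y)   (De Morgan)
= x   (complement / identity)

x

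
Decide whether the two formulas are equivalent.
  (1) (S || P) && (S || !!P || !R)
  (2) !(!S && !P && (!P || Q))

E1: (S || P) && (S || !!P || !R)
    = (S || P) && (S || P || !R)   — double negation
    = S || P   — absorption
E2: !(!S && !P && (!P || Q))
    = !(!S && !P)   — absorption
    = S || P   — De Morgan
Both reduce to S || P, so they are equivalent.

Yes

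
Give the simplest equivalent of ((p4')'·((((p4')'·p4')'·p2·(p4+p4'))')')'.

((p4')'·((((p4')'·p4')'·p2·(p4+p4'))')')'
= ((p4')'·(((p4'+p4)·p2·(p4+p4'))')')'   (De Morgan)
= ((p4')'·(((p4'+p4)·p2)')')'   (complement / identity)
= ((p4')'·(p2')')'   (complement / identity)
= p4'+p2'   (De Morgan)

p4'+p2'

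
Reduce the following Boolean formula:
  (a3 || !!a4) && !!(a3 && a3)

(a3 || !!a4) && !!(a3 && a3)
= (a3 || !!a4) && !!a3
= (a3 || !!a4) && a3
= (a3 || a4) && a3
= a3

a3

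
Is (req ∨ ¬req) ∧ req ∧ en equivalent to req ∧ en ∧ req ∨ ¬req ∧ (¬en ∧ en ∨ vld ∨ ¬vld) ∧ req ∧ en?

Yes

E1: (req ∨ ¬req) ∧ req ∧ en
    = req ∧ en
E2: req ∧ en ∧ req ∨ ¬req ∧ (¬en ∧ en ∨ vld ∨ ¬vld) ∧ req ∧ en
    = req ∧ en ∧ req ∨ ¬req ∧ (vld ∨ ¬vld) ∧ req ∧ en
    = req ∧ en ∧ req ∨ ¬req ∧ req ∧ en
    = req ∧ en
Both reduce to req ∧ en, so they are equivalent.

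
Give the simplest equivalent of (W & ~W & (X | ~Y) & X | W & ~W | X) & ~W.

X & ~W

(W & ~W & (X | ~Y) & X | W & ~W | X) & ~W
= (W & ~W & X | W & ~W | X) & ~W   [absorption]
= (W & ~W | X) & ~W   [absorption]
= X & ~W   [complement / identity]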